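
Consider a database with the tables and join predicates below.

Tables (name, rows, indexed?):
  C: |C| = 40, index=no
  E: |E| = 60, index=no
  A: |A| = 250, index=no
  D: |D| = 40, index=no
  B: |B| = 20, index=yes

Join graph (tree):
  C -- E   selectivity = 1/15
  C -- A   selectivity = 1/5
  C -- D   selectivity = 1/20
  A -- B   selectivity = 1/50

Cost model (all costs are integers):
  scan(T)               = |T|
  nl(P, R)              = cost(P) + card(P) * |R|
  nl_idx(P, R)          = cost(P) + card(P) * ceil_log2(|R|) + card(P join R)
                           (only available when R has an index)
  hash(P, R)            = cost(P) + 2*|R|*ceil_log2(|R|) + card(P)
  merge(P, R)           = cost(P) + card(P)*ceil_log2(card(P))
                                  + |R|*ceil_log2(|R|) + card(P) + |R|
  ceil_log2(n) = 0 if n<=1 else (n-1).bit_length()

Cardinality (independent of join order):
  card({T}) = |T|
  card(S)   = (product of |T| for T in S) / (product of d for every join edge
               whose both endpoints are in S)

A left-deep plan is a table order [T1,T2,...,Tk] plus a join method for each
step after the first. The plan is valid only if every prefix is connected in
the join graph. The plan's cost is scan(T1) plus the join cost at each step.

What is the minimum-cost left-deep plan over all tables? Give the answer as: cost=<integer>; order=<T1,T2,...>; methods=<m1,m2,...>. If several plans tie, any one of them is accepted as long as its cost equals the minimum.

cost=4880; order=A,B,C,D,E; methods=hash,hash,hash,hash

Selinger DP (subsets sized 1..n):
  {C}: scan cost=40, card=40
  {E}: scan cost=60, card=60
  {A}: scan cost=250, card=250
  {D}: scan cost=40, card=40
  {B}: scan cost=20, card=20
  {CE}: card=160; try (C,hash)→600, (E,merge)→740, (C,merge)→760, (E,hash)→800, (E,nl)→2440, (C,nl)→2460; best=600 via (C,hash)
  {AC}: card=2000; try (C,hash)→980, (A,merge)→2570, (C,merge)→2780, (A,hash)→4080, (A,nl)→10040, (C,nl)→10250; best=980 via (C,hash)
  {CD}: card=80; try (D,hash)→560, (C,hash)→560, (D,merge)→600, (C,merge)→600, (D,nl)→1640, (C,nl)→1640; best=560 via (D,hash)
  {AB}: card=100; try (B,hash)→700, (B,nl_idx)→1600, (A,merge)→2390, (B,merge)→2620, (A,hash)→4040, (A,nl)→5020 …(+1); best=700 via (B,hash)
  {ACE}: card=8000; try (E,hash)→3700, (A,merge)→4290, (A,hash)→4760, (E,merge)→25400, (A,nl)→40600, (E,nl)→120980; best=3700 via (E,hash)
  {CDE}: card=320; try (D,hash)→1240, (E,hash)→1360, (E,merge)→1620, (D,merge)→2320, (E,nl)→5360, (D,nl)→7000; best=1240 via (D,hash)
  {ACD}: card=4000; try (A,merge)→3450, (D,hash)→3460, (A,hash)→4640, (A,nl)→20560, (D,merge)→25260, (D,nl)→80980; best=3450 via (A,merge)
  {ABC}: card=800; try (C,hash)→1280, (C,merge)→1780, (B,hash)→3180, (C,nl)→4700, (B,nl_idx)→11780, (B,merge)→25100 …(+1); best=1280 via (C,hash)
  {ACDE}: card=16000; try (A,hash)→5560, (A,merge)→6690, (E,hash)→8170, (D,hash)→12180, (E,merge)→55870, (A,nl)→81240 …(+3); best=5560 via (A,hash)
  {ABCE}: card=3200; try (E,hash)→2800, (E,merge)→10500, (B,hash)→11900, (B,nl_idx)→46900, (E,nl)→49280, (B,merge)→115820 …(+1); best=2800 via (E,hash)
  {ABCD}: card=1600; try (D,hash)→2560, (B,hash)→7650, (D,merge)→10360, (B,nl_idx)→25050, (D,nl)→33280, (B,merge)→55570 …(+1); best=2560 via (D,hash)
  {ABCDE}: card=6400; try (E,hash)→4880, (D,hash)→6480, (B,hash)→21760, (E,merge)→22180, (D,merge)→44680, (B,nl_idx)→91960 …(+4); best=4880 via (E,hash)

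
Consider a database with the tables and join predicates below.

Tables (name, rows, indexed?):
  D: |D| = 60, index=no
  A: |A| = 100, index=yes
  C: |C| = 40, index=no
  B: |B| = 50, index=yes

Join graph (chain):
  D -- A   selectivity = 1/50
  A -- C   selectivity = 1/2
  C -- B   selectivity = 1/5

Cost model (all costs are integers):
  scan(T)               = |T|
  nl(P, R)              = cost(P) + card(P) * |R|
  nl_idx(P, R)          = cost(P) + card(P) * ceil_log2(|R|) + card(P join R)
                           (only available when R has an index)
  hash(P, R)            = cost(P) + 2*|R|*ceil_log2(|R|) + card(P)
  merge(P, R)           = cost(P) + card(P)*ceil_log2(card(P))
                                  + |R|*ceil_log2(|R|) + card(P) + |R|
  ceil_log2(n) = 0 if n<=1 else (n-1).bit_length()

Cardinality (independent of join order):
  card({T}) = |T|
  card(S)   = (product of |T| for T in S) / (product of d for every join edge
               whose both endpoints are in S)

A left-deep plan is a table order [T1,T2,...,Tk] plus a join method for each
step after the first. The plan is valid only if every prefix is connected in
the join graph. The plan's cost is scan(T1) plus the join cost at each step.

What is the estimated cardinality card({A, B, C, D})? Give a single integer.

Tables in S: A(100), B(50), C(40), D(60)
Edges inside S: D-A(d=50), A-C(d=2), C-B(d=5)
numerator = 100 * 50 * 40 * 60 = 12000000
denominator = 50 * 2 * 5 = 500
card(S) = 12000000 / 500 = 24000

24000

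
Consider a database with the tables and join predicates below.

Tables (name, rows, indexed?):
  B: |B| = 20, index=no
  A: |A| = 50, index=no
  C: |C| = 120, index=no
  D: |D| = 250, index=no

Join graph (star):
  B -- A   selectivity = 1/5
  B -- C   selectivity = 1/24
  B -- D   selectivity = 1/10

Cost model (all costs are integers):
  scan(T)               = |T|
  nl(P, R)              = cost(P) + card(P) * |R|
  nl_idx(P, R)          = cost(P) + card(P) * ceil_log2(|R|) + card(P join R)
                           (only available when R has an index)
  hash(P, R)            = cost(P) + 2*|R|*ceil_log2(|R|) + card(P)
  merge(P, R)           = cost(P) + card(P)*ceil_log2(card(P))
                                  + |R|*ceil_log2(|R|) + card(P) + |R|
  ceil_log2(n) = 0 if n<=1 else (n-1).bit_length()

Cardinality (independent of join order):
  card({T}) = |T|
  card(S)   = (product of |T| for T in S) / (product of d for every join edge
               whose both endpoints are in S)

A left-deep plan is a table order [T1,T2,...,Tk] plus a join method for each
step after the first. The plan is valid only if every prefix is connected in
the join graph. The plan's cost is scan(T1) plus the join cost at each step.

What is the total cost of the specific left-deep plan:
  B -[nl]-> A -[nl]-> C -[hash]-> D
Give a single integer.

step 1: scan B: cost=20, card=20
step 2: join A via nl
    card(P join A) = 20*50/(5) = 200
    cost = 20 + 20*50 = 1020
step 3: join C via nl
    card(P join C) = 200*120/(24) = 1000
    cost = 1020 + 200*120 = 25020
step 4: join D via hash
    card(P join D) = 1000*250/(10) = 25000
    cost = 25020 + 2*250*8 + 1000 = 30020

30020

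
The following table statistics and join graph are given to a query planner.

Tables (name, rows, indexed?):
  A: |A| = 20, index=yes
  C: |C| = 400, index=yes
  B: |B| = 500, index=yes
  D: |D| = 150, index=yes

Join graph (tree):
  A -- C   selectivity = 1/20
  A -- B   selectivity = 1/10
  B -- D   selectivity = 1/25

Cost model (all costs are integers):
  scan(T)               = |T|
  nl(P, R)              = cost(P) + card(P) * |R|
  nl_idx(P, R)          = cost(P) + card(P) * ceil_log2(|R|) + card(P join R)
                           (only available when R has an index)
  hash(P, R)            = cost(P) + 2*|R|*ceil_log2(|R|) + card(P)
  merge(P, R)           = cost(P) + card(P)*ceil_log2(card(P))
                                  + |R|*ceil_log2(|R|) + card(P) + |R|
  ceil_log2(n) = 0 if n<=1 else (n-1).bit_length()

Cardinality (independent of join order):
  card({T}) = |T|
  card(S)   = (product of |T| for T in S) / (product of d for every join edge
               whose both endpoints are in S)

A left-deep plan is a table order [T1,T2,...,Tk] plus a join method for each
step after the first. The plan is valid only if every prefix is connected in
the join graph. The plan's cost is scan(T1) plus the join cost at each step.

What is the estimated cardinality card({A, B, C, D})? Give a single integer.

Tables in S: A(20), B(500), C(400), D(150)
Edges inside S: A-C(d=20), A-B(d=10), B-D(d=25)
numerator = 20 * 500 * 400 * 150 = 600000000
denominator = 20 * 10 * 25 = 5000
card(S) = 600000000 / 5000 = 120000

120000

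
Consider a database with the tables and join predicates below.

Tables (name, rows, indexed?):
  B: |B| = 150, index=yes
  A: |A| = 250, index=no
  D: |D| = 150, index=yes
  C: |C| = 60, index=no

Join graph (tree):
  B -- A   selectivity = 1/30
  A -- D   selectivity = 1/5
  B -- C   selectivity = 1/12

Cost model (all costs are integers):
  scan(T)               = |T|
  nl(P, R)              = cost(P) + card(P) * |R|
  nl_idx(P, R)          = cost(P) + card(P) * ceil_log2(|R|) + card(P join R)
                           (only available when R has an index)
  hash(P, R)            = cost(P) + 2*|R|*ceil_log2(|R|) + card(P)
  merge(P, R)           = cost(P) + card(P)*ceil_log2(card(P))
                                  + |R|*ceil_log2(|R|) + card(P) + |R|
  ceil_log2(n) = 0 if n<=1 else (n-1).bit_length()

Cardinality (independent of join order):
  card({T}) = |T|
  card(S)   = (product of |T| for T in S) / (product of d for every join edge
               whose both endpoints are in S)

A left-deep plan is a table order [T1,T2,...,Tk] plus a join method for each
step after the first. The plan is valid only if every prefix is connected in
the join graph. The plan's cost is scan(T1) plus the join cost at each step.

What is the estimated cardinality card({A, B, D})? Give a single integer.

Tables in S: A(250), B(150), D(150)
Edges inside S: B-A(d=30), A-D(d=5)
numerator = 250 * 150 * 150 = 5625000
denominator = 30 * 5 = 150
card(S) = 5625000 / 150 = 37500

37500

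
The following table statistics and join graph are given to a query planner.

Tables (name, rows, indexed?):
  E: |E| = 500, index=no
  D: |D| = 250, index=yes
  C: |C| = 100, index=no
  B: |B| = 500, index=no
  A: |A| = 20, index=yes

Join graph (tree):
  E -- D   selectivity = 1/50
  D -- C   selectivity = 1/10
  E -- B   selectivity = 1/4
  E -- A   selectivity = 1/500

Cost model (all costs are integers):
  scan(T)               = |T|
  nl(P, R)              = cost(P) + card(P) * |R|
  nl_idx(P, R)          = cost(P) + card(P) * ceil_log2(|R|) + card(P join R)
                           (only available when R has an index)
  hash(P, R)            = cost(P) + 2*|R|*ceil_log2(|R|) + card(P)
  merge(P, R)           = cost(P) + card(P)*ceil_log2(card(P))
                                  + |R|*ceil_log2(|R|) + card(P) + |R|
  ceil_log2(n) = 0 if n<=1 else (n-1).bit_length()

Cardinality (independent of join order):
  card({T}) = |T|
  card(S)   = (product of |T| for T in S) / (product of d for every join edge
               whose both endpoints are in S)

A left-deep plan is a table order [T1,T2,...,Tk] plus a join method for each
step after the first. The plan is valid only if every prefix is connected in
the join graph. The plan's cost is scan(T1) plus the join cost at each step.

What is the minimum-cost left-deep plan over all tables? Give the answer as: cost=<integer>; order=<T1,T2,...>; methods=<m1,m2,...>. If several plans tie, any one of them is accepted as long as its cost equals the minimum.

Selinger DP (subsets sized 1..n):
  {E}: scan cost=500, card=500
  {D}: scan cost=250, card=250
  {C}: scan cost=100, card=100
  {B}: scan cost=500, card=500
  {A}: scan cost=20, card=20
  {DE}: card=2500; try (D,hash)→5000, (D,nl_idx)→7000, (E,merge)→7500, (D,merge)→7750, (E,hash)→9500, (E,nl)→125250 …(+1); best=5000 via (D,hash)
  {BE}: card=62500; try (E,hash)→10000, (B,hash)→10000, (E,merge)→10500, (B,merge)→10500, (E,nl)→250500, (B,nl)→250500; best=10000 via (E,hash)
  {AE}: card=20; try (A,hash)→1200, (A,nl_idx)→3020, (E,merge)→5140, (A,merge)→5620, (E,hash)→9040, (E,nl)→10020 …(+1); best=1200 via (A,hash)
  {CD}: card=2500; try (C,hash)→1900, (D,merge)→3150, (C,merge)→3300, (D,nl_idx)→3400, (D,hash)→4200, (D,nl)→25100 …(+1); best=1900 via (C,hash)
  {CDE}: card=25000; try (C,hash)→8900, (E,hash)→13400, (C,merge)→38300, (E,merge)→39400, (C,nl)→255000, (E,nl)→1251900; best=8900 via (C,hash)
  {BDE}: card=312500; try (B,hash)→16500, (B,merge)→42500, (D,hash)→76500, (D,nl_idx)→822500, (D,merge)→1074750, (B,nl)→1255000 …(+1); best=16500 via (B,hash)
  {ADE}: card=100; try (D,nl_idx)→1460, (D,merge)→3570, (D,hash)→5220, (D,nl)→6200, (A,hash)→7700, (A,nl_idx)→17600 …(+2); best=1460 via (D,nl_idx)
  {ABE}: card=2500; try (B,merge)→6320, (B,hash)→10220, (B,nl)→11200, (A,hash)→72700, (A,nl_idx)→325000, (A,merge)→1072620 …(+1); best=6320 via (B,merge)
  {BCDE}: card=3125000; try (B,hash)→42900, (C,hash)→330400, (B,merge)→413900, (C,merge)→6267300, (B,nl)→12508900, (C,nl)→31266500; best=42900 via (B,hash)
  {ACDE}: card=1000; try (C,hash)→2960, (C,merge)→3060, (C,nl)→11460, (A,hash)→34100, (A,nl_idx)→134900, (A,merge)→409020 …(+1); best=2960 via (C,hash)
  {ABDE}: card=12500; try (B,merge)→7260, (B,hash)→10560, (D,hash)→12820, (D,nl_idx)→38820, (D,merge)→41070, (B,nl)→51460 …(+5); best=7260 via (B,merge)
  {ABCDE}: card=125000; try (B,hash)→12960, (B,merge)→18960, (C,hash)→21160, (C,merge)→195560, (B,nl)→502960, (C,nl)→1257260 …(+4); best=12960 via (B,hash)

cost=12960; order=E,A,D,C,B; methods=hash,nl_idx,hash,hash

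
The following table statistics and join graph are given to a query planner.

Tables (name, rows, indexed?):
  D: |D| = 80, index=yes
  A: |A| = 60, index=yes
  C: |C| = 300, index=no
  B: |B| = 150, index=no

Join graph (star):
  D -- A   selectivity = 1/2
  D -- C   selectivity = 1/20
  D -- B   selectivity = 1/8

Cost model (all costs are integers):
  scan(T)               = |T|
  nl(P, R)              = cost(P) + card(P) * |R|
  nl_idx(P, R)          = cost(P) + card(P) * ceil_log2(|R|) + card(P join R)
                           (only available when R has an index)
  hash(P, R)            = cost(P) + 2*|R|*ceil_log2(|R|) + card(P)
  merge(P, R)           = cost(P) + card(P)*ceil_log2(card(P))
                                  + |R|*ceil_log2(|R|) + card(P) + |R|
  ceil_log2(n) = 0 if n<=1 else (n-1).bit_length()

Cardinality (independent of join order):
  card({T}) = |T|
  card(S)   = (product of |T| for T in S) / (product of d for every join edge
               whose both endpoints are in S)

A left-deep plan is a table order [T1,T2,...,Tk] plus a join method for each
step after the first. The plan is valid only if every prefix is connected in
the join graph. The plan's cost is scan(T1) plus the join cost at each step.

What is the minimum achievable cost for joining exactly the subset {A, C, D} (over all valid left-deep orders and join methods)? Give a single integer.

Selinger DP over subsets of {A,C,D}:
  {D}: scan cost=80, card=80
  {A}: scan cost=60, card=60
  {C}: scan cost=300, card=300
  {AD}: card=2400; try (A,hash)→880, (D,merge)→1120, (A,merge)→1140, (D,hash)→1240, (D,nl_idx)→2880, (A,nl_idx)→2960 …(+2); best=880 via (A,hash)
  {CD}: card=1200; try (D,hash)→1720, (D,nl_idx)→3600, (C,merge)→3720, (D,merge)→3940, (C,hash)→5560, (C,nl)→24080 …(+1); best=1720 via (D,hash)
  {ACD}: card=36000; try (A,hash)→3640, (C,hash)→8680, (A,merge)→16540, (C,merge)→35080, (A,nl_idx)→44920, (A,nl)→73720 …(+1); best=3640 via (A,hash)

3640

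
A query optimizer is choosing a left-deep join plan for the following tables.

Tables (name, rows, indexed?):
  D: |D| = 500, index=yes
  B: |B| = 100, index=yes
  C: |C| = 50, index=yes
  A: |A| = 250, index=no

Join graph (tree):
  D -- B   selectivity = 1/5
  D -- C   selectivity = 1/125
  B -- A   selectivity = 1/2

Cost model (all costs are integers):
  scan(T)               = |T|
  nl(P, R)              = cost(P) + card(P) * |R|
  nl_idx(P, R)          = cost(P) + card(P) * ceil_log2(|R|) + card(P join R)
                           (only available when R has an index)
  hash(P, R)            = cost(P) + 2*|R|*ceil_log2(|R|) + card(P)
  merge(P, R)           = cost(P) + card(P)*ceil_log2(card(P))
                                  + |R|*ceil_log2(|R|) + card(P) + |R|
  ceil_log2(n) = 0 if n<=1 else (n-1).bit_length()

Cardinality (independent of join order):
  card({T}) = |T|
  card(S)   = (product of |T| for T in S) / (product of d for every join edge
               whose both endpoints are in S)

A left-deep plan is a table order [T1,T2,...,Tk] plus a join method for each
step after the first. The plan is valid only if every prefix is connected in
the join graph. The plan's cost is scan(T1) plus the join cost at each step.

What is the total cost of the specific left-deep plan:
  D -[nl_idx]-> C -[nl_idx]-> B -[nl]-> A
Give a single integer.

1009100

step 1: scan D: cost=500, card=500
step 2: join C via nl_idx
    card(P join C) = 500*50/(125) = 200
    cost = 500 + 500*6 + 200 = 3700
step 3: join B via nl_idx
    card(P join B) = 200*100/(5) = 4000
    cost = 3700 + 200*7 + 4000 = 9100
step 4: join A via nl
    card(P join A) = 4000*250/(2) = 500000
    cost = 9100 + 4000*250 = 1009100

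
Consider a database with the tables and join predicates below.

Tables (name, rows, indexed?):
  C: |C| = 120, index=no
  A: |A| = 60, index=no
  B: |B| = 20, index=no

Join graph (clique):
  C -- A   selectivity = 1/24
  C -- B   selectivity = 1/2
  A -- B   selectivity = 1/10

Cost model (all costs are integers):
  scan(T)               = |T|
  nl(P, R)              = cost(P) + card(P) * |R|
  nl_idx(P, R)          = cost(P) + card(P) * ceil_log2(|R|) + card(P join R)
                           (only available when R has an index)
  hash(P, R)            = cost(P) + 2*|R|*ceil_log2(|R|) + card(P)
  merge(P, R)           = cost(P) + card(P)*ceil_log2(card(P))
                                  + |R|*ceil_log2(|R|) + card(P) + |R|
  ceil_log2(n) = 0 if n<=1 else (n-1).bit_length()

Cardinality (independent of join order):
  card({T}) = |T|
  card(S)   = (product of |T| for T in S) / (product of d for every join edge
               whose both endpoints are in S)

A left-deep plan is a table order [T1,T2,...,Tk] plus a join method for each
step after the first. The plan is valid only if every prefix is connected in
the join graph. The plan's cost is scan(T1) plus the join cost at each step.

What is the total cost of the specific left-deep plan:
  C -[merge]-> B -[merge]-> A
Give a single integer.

step 1: scan C: cost=120, card=120
step 2: join B via merge
    card(P join B) = 120*20/(2) = 1200
    cost = 120 + 120*7 + 20*5 + 120 + 20 = 1200
step 3: join A via merge
    card(P join A) = 1200*60/(24*10) = 300
    cost = 1200 + 1200*11 + 60*6 + 1200 + 60 = 16020

16020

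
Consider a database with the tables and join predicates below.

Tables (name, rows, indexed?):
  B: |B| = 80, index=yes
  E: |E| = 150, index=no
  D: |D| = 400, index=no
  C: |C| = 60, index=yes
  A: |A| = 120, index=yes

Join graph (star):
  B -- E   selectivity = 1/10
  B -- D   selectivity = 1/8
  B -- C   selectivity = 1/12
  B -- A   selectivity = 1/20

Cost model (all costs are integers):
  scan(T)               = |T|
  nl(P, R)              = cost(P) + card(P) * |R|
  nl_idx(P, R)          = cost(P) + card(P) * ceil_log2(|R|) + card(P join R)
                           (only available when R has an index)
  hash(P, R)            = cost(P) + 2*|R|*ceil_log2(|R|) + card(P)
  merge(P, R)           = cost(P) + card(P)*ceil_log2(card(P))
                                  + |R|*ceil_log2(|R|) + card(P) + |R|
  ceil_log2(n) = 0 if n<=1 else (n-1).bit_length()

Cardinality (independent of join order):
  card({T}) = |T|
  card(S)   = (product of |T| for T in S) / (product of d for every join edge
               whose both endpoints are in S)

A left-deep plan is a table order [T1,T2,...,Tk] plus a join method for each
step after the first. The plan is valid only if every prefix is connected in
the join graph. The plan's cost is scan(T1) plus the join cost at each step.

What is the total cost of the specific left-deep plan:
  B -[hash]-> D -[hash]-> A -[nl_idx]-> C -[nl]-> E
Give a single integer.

18277040

step 1: scan B: cost=80, card=80
step 2: join D via hash
    card(P join D) = 80*400/(8) = 4000
    cost = 80 + 2*400*9 + 80 = 7360
step 3: join A via hash
    card(P join A) = 4000*120/(20) = 24000
    cost = 7360 + 2*120*7 + 4000 = 13040
step 4: join C via nl_idx
    card(P join C) = 24000*60/(12) = 120000
    cost = 13040 + 24000*6 + 120000 = 277040
step 5: join E via nl
    card(P join E) = 120000*150/(10) = 1800000
    cost = 277040 + 120000*150 = 18277040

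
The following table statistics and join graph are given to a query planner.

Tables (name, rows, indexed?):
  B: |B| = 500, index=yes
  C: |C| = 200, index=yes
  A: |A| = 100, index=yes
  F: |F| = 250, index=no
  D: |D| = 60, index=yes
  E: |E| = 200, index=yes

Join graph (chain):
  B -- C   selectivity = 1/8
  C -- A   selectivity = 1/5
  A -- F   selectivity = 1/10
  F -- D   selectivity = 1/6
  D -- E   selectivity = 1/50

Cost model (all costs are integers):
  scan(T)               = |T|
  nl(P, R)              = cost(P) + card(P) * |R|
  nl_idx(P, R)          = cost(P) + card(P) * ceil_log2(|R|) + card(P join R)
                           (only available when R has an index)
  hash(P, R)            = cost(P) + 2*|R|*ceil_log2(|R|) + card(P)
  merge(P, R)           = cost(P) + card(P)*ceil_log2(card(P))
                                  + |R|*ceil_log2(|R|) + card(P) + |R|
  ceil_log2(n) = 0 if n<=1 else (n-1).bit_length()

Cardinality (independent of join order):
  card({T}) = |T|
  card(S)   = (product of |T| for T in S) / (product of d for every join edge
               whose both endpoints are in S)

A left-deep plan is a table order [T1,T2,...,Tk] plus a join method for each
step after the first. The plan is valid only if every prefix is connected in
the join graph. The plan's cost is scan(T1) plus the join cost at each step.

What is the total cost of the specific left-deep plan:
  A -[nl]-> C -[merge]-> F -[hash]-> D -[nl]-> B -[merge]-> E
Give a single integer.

step 1: scan A: cost=100, card=100
step 2: join C via nl
    card(P join C) = 100*200/(5) = 4000
    cost = 100 + 100*200 = 20100
step 3: join F via merge
    card(P join F) = 4000*250/(10) = 100000
    cost = 20100 + 4000*12 + 250*8 + 4000 + 250 = 74350
step 4: join D via hash
    card(P join D) = 100000*60/(6) = 1000000
    cost = 74350 + 2*60*6 + 100000 = 175070
step 5: join B via nl
    card(P join B) = 1000000*500/(8) = 62500000
    cost = 175070 + 1000000*500 = 500175070
step 6: join E via merge
    card(P join E) = 62500000*200/(50) = 250000000
    cost = 500175070 + 62500000*26 + 200*8 + 62500000 + 200 = 2187676870

2187676870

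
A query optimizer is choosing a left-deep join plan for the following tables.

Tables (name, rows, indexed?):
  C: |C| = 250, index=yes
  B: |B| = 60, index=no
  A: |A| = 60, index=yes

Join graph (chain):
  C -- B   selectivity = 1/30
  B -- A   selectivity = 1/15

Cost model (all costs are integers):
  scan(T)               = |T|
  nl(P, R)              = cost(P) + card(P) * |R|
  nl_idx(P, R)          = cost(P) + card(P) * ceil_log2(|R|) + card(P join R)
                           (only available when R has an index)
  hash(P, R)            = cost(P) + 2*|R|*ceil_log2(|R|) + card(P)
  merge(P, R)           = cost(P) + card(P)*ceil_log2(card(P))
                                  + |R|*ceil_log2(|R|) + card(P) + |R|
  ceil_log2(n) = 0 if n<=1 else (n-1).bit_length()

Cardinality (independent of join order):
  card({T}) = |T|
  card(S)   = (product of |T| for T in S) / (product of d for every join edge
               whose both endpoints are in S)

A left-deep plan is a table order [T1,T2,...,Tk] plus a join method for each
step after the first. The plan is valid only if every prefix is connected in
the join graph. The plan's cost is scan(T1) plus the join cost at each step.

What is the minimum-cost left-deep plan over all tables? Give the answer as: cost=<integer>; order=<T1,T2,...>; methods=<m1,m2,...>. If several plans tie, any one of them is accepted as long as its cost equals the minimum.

cost=2260; order=B,C,A; methods=nl_idx,hash

Selinger DP (subsets sized 1..n):
  {C}: scan cost=250, card=250
  {B}: scan cost=60, card=60
  {A}: scan cost=60, card=60
  {BC}: card=500; try (C,nl_idx)→1040, (B,hash)→1220, (C,merge)→2730, (B,merge)→2920, (C,hash)→4120, (C,nl)→15060 …(+1); best=1040 via (C,nl_idx)
  {AB}: card=240; try (A,nl_idx)→660, (B,hash)→840, (A,hash)→840, (B,merge)→900, (A,merge)→900, (B,nl)→3660 …(+1); best=660 via (A,nl_idx)
  {ABC}: card=2000; try (A,hash)→2260, (C,nl_idx)→4580, (C,hash)→4900, (C,merge)→5070, (A,nl_idx)→6040, (A,merge)→6460 …(+2); best=2260 via (A,hash)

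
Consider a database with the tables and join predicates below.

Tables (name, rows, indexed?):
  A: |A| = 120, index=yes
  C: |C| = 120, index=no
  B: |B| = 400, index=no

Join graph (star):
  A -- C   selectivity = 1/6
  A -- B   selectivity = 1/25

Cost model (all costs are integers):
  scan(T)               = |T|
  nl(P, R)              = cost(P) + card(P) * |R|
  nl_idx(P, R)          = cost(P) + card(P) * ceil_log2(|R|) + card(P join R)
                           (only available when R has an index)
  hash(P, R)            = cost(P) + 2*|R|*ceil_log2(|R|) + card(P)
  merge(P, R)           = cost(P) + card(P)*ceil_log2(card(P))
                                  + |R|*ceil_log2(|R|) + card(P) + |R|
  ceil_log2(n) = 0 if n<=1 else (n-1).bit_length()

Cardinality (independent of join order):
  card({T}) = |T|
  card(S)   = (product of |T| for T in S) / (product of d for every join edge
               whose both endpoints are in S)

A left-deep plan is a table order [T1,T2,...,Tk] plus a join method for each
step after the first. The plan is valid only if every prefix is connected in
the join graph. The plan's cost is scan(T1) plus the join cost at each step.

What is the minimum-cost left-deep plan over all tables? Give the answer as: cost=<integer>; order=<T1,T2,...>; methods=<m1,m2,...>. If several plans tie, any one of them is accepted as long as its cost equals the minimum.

cost=6080; order=B,A,C; methods=hash,hash

Selinger DP (subsets sized 1..n):
  {A}: scan cost=120, card=120
  {C}: scan cost=120, card=120
  {B}: scan cost=400, card=400
  {AC}: card=2400; try (C,hash)→1920, (A,hash)→1920, (C,merge)→2040, (A,merge)→2040, (A,nl_idx)→3360, (C,nl)→14520 …(+1); best=1920 via (C,hash)
  {AB}: card=1920; try (A,hash)→2480, (B,merge)→5080, (A,nl_idx)→5120, (A,merge)→5360, (B,hash)→7440, (B,nl)→48120 …(+1); best=2480 via (A,hash)
  {ABC}: card=38400; try (C,hash)→6080, (B,hash)→11520, (C,merge)→26480, (B,merge)→37120, (C,nl)→232880, (B,nl)→961920; best=6080 via (C,hash)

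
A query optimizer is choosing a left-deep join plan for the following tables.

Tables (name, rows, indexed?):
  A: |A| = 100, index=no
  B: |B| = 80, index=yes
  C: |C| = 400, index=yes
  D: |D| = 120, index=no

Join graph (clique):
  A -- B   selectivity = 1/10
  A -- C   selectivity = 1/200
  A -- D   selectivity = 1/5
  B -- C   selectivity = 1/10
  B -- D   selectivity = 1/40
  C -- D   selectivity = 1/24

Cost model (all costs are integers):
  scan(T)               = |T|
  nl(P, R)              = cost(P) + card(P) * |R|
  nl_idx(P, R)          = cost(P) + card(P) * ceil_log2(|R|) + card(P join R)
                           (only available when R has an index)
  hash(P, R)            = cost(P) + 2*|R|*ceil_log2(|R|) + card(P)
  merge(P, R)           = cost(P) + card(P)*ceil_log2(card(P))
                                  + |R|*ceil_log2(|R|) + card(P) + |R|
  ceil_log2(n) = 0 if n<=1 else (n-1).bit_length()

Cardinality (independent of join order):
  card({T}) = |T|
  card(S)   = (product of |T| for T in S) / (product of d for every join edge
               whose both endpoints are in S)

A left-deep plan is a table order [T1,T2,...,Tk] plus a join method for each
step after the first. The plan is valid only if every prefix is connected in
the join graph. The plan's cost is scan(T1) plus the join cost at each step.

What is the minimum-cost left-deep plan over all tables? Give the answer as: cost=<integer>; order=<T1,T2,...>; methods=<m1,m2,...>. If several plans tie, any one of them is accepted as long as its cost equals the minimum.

cost=4360; order=A,C,B,D; methods=nl_idx,hash,hash

Selinger DP (subsets sized 1..n):
  {A}: scan cost=100, card=100
  {B}: scan cost=80, card=80
  {C}: scan cost=400, card=400
  {D}: scan cost=120, card=120
  {AB}: card=800; try (B,hash)→1320, (A,merge)→1520, (B,merge)→1540, (A,hash)→1560, (B,nl_idx)→1600, (A,nl)→8080 …(+1); best=1320 via (B,hash)
  {AC}: card=200; try (C,nl_idx)→1200, (A,hash)→2200, (C,merge)→4900, (A,merge)→5200, (C,hash)→7400, (C,nl)→40100 …(+1); best=1200 via (C,nl_idx)
  {AD}: card=2400; try (A,hash)→1640, (D,merge)→1860, (D,hash)→1880, (A,merge)→1880, (D,nl)→12100, (A,nl)→12120; best=1640 via (A,hash)
  {BC}: card=3200; try (B,hash)→1920, (C,nl_idx)→4000, (C,merge)→4720, (B,merge)→5040, (B,nl_idx)→6400, (C,hash)→7360 …(+2); best=1920 via (B,hash)
  {BD}: card=240; try (B,nl_idx)→1200, (B,hash)→1360, (D,merge)→1680, (B,merge)→1720, (D,hash)→1840, (D,nl)→9680 …(+1); best=1200 via (B,nl_idx)
  {CD}: card=2000; try (D,hash)→2480, (C,nl_idx)→3200, (C,merge)→5080, (D,merge)→5360, (C,hash)→7440, (C,nl)→48120 …(+1); best=2480 via (D,hash)
  {ABC}: card=160; try (B,hash)→2520, (B,nl_idx)→2760, (B,merge)→3640, (A,hash)→6520, (C,nl_idx)→8680, (C,hash)→9320 …(+5); best=2520 via (B,hash)
  {ABD}: card=480; try (A,hash)→2840, (D,hash)→3800, (A,merge)→4160, (B,hash)→5160, (D,merge)→11080, (B,nl_idx)→18920 …(+4); best=2840 via (A,hash)
  {ACD}: card=200; try (D,hash)→3080, (D,merge)→3960, (A,hash)→5880, (C,hash)→11240, (C,nl_idx)→23440, (D,nl)→25200 …(+4); best=3080 via (D,hash)
  {BCD}: card=400; try (C,nl_idx)→3760, (B,hash)→5600, (D,hash)→6800, (C,merge)→7360, (C,hash)→8640, (B,nl_idx)→16880 …(+5); best=3760 via (C,nl_idx)
  {ABCD}: card=4; try (D,hash)→4360, (B,hash)→4400, (B,nl_idx)→4484, (D,merge)→4920, (B,merge)→5520, (A,hash)→5560 …(+8); best=4360 via (D,hash)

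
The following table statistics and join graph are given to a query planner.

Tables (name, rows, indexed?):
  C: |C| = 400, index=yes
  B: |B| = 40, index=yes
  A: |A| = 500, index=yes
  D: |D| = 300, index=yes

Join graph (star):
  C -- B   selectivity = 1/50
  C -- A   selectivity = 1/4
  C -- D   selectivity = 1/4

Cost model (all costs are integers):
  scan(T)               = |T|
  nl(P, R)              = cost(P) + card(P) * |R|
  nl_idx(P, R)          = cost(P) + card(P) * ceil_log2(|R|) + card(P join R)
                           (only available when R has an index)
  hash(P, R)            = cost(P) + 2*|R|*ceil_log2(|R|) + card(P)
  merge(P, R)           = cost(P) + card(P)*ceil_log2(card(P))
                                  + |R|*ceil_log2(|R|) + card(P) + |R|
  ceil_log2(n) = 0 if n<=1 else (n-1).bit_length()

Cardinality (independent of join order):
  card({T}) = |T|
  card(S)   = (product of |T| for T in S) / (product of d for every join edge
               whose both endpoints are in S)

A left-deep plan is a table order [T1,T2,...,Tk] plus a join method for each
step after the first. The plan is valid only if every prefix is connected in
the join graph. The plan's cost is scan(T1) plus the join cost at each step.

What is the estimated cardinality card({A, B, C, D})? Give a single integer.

Tables in S: A(500), B(40), C(400), D(300)
Edges inside S: C-B(d=50), C-A(d=4), C-D(d=4)
numerator = 500 * 40 * 400 * 300 = 2400000000
denominator = 50 * 4 * 4 = 800
card(S) = 2400000000 / 800 = 3000000

3000000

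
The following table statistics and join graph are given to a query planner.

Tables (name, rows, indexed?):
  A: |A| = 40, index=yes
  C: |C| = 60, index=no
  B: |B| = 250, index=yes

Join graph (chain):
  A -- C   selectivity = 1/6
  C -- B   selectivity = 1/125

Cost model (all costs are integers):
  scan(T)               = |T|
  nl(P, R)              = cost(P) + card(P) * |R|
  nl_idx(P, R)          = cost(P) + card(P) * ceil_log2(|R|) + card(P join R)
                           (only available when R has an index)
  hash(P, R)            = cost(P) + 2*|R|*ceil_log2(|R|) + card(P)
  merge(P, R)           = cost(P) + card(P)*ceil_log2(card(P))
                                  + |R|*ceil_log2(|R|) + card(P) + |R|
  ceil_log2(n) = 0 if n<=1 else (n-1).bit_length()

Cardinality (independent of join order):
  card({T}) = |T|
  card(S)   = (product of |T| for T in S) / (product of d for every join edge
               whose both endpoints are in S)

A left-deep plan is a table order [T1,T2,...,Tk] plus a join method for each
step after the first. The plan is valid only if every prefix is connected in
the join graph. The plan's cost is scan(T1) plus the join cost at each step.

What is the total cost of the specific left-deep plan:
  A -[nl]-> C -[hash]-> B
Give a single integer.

step 1: scan A: cost=40, card=40
step 2: join C via nl
    card(P join C) = 40*60/(6) = 400
    cost = 40 + 40*60 = 2440
step 3: join B via hash
    card(P join B) = 400*250/(125) = 800
    cost = 2440 + 2*250*8 + 400 = 6840

6840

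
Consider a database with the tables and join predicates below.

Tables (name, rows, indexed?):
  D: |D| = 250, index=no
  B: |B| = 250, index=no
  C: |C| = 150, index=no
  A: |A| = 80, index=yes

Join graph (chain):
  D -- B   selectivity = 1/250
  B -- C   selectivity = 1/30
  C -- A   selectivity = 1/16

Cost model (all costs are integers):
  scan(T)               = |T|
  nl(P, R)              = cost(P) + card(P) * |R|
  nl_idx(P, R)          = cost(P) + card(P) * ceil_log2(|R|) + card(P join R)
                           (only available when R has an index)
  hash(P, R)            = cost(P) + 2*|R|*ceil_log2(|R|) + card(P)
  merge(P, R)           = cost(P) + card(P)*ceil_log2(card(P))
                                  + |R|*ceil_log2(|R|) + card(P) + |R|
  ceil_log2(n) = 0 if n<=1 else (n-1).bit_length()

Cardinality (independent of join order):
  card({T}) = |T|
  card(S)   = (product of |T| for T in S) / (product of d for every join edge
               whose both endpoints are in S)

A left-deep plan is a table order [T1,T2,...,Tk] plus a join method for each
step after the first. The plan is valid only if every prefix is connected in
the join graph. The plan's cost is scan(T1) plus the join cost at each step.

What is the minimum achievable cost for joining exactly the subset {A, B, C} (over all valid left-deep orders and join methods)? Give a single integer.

5270

Selinger DP over subsets of {A,B,C}:
  {B}: scan cost=250, card=250
  {C}: scan cost=150, card=150
  {A}: scan cost=80, card=80
  {BC}: card=1250; try (C,hash)→2900, (B,merge)→3750, (C,merge)→3850, (B,hash)→4300, (B,nl)→37650, (C,nl)→37750; best=2900 via (C,hash)
  {AC}: card=750; try (A,hash)→1420, (A,nl_idx)→1950, (C,merge)→2070, (A,merge)→2140, (C,hash)→2560, (C,nl)→12080 …(+1); best=1420 via (A,hash)
  {ABC}: card=6250; try (A,hash)→5270, (B,hash)→6170, (B,merge)→11920, (A,nl_idx)→17900, (A,merge)→18540, (A,nl)→102900 …(+1); best=5270 via (A,hash)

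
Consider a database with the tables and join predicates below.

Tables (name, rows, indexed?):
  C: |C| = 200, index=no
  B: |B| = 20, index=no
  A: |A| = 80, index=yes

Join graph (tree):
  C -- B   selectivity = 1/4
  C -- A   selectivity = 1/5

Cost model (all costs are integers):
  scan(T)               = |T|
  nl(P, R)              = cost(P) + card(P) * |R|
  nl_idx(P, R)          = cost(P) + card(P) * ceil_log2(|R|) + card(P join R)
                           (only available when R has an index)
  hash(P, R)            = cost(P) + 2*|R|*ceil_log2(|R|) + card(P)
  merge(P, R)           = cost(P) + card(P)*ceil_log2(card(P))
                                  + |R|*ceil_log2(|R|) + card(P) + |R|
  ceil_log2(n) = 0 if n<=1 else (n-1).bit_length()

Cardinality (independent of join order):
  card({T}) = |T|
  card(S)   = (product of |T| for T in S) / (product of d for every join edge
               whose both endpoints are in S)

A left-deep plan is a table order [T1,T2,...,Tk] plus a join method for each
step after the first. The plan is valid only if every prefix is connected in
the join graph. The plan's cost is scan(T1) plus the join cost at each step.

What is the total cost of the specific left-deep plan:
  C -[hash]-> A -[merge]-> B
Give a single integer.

43240

step 1: scan C: cost=200, card=200
step 2: join A via hash
    card(P join A) = 200*80/(5) = 3200
    cost = 200 + 2*80*7 + 200 = 1520
step 3: join B via merge
    card(P join B) = 3200*20/(4) = 16000
    cost = 1520 + 3200*12 + 20*5 + 3200 + 20 = 43240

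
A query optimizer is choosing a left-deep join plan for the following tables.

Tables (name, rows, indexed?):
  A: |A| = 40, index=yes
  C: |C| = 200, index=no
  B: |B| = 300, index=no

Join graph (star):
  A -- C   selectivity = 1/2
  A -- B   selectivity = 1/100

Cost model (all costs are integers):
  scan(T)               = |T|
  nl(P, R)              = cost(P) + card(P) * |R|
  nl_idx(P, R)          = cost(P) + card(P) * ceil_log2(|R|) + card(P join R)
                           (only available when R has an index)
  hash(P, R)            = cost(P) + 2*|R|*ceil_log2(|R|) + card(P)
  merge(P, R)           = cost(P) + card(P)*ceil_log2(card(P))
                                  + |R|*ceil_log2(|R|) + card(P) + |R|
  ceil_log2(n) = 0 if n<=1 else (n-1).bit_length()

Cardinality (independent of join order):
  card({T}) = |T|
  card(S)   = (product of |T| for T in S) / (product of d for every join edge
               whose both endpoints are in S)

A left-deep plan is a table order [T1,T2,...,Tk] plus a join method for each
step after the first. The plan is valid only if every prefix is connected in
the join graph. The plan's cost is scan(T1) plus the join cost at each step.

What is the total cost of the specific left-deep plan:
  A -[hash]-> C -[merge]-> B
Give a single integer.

58280

step 1: scan A: cost=40, card=40
step 2: join C via hash
    card(P join C) = 40*200/(2) = 4000
    cost = 40 + 2*200*8 + 40 = 3280
step 3: join B via merge
    card(P join B) = 4000*300/(100) = 12000
    cost = 3280 + 4000*12 + 300*9 + 4000 + 300 = 58280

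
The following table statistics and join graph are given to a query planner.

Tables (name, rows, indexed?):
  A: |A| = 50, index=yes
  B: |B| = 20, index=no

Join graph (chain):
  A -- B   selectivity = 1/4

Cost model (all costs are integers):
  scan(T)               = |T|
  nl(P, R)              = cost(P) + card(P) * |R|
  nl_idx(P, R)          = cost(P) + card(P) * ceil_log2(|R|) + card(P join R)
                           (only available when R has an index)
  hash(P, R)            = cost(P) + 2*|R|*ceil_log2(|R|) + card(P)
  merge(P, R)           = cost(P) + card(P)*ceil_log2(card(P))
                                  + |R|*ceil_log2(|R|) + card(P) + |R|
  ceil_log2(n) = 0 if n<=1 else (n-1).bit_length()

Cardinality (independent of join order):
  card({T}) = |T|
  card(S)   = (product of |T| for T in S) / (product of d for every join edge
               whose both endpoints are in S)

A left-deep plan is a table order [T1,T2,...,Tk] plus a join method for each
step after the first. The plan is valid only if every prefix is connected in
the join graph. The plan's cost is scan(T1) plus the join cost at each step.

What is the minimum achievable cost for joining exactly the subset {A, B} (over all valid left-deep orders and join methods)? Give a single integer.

Selinger DP over subsets of {A,B}:
  {A}: scan cost=50, card=50
  {B}: scan cost=20, card=20
  {AB}: card=250; try (B,hash)→300, (A,nl_idx)→390, (A,merge)→490, (B,merge)→520, (A,hash)→640, (A,nl)→1020 …(+1); best=300 via (B,hash)

300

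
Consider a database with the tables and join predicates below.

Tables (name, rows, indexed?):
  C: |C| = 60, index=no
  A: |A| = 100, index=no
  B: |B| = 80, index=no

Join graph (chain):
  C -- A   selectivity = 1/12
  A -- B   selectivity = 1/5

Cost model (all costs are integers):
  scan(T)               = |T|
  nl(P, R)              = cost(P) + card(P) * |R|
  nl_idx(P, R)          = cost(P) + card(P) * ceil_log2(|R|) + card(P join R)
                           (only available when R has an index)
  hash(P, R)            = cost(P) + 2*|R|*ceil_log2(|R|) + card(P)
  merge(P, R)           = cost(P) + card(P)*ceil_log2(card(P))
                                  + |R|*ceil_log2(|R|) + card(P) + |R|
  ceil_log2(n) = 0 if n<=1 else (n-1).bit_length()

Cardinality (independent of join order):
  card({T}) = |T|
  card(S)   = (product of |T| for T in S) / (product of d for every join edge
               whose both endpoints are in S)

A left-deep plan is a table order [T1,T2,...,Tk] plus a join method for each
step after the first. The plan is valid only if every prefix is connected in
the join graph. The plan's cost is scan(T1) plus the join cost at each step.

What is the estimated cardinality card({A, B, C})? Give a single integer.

Tables in S: A(100), B(80), C(60)
Edges inside S: C-A(d=12), A-B(d=5)
numerator = 100 * 80 * 60 = 480000
denominator = 12 * 5 = 60
card(S) = 480000 / 60 = 8000

8000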